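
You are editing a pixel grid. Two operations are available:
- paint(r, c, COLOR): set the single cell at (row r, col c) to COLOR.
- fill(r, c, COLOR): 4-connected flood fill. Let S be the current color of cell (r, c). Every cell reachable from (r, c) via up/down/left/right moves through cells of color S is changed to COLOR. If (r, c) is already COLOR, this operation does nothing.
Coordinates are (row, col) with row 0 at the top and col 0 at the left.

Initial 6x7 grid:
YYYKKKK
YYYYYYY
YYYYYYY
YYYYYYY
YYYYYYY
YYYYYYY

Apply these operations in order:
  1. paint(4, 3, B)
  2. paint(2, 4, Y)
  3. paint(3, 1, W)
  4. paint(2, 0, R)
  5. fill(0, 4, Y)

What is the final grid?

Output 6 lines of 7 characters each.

After op 1 paint(4,3,B):
YYYKKKK
YYYYYYY
YYYYYYY
YYYYYYY
YYYBYYY
YYYYYYY
After op 2 paint(2,4,Y):
YYYKKKK
YYYYYYY
YYYYYYY
YYYYYYY
YYYBYYY
YYYYYYY
After op 3 paint(3,1,W):
YYYKKKK
YYYYYYY
YYYYYYY
YWYYYYY
YYYBYYY
YYYYYYY
After op 4 paint(2,0,R):
YYYKKKK
YYYYYYY
RYYYYYY
YWYYYYY
YYYBYYY
YYYYYYY
After op 5 fill(0,4,Y) [4 cells changed]:
YYYYYYY
YYYYYYY
RYYYYYY
YWYYYYY
YYYBYYY
YYYYYYY

Answer: YYYYYYY
YYYYYYY
RYYYYYY
YWYYYYY
YYYBYYY
YYYYYYY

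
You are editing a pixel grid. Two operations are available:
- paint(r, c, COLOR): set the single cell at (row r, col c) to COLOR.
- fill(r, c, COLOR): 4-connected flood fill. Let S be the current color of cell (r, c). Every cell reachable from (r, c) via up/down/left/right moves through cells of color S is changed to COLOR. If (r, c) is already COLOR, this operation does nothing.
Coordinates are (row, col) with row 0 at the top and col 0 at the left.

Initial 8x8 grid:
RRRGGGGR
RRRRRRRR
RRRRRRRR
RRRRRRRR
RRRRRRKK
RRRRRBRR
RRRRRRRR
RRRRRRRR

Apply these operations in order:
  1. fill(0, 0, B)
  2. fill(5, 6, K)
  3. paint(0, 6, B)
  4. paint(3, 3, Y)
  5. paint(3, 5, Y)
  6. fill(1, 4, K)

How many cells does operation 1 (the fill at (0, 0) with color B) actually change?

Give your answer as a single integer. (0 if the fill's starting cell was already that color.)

Answer: 57

Derivation:
After op 1 fill(0,0,B) [57 cells changed]:
BBBGGGGB
BBBBBBBB
BBBBBBBB
BBBBBBBB
BBBBBBKK
BBBBBBBB
BBBBBBBB
BBBBBBBB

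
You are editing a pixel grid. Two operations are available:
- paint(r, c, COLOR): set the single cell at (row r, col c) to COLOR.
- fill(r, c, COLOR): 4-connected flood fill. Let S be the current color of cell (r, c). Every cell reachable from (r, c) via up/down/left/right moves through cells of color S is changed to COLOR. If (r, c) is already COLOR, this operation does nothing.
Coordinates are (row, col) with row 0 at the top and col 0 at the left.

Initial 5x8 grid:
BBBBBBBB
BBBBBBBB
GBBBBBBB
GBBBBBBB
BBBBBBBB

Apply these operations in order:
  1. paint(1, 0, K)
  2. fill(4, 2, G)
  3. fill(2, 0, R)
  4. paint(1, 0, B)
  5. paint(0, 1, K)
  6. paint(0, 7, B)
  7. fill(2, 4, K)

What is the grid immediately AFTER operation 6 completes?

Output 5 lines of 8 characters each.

After op 1 paint(1,0,K):
BBBBBBBB
KBBBBBBB
GBBBBBBB
GBBBBBBB
BBBBBBBB
After op 2 fill(4,2,G) [37 cells changed]:
GGGGGGGG
KGGGGGGG
GGGGGGGG
GGGGGGGG
GGGGGGGG
After op 3 fill(2,0,R) [39 cells changed]:
RRRRRRRR
KRRRRRRR
RRRRRRRR
RRRRRRRR
RRRRRRRR
After op 4 paint(1,0,B):
RRRRRRRR
BRRRRRRR
RRRRRRRR
RRRRRRRR
RRRRRRRR
After op 5 paint(0,1,K):
RKRRRRRR
BRRRRRRR
RRRRRRRR
RRRRRRRR
RRRRRRRR
After op 6 paint(0,7,B):
RKRRRRRB
BRRRRRRR
RRRRRRRR
RRRRRRRR
RRRRRRRR

Answer: RKRRRRRB
BRRRRRRR
RRRRRRRR
RRRRRRRR
RRRRRRRR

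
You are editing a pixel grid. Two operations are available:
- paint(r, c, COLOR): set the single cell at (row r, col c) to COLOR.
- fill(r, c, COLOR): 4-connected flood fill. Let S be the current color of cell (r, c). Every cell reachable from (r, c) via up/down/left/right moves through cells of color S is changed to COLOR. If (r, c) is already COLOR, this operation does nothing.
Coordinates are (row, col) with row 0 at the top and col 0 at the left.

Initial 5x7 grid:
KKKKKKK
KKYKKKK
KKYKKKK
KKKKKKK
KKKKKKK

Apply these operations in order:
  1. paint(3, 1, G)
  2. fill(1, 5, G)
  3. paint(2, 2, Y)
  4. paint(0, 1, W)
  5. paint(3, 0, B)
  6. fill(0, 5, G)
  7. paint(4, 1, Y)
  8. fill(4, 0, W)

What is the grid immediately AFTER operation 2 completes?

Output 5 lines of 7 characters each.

After op 1 paint(3,1,G):
KKKKKKK
KKYKKKK
KKYKKKK
KGKKKKK
KKKKKKK
After op 2 fill(1,5,G) [32 cells changed]:
GGGGGGG
GGYGGGG
GGYGGGG
GGGGGGG
GGGGGGG

Answer: GGGGGGG
GGYGGGG
GGYGGGG
GGGGGGG
GGGGGGG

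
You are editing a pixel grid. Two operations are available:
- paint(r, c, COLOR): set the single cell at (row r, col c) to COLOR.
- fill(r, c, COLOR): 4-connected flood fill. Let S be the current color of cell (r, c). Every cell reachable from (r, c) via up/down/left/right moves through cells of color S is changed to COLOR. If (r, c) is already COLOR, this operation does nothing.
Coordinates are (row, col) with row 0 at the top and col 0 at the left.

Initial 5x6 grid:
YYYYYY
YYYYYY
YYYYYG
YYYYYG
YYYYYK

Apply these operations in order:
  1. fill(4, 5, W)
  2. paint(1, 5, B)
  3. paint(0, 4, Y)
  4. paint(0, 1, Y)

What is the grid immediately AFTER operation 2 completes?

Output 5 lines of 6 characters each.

Answer: YYYYYY
YYYYYB
YYYYYG
YYYYYG
YYYYYW

Derivation:
After op 1 fill(4,5,W) [1 cells changed]:
YYYYYY
YYYYYY
YYYYYG
YYYYYG
YYYYYW
After op 2 paint(1,5,B):
YYYYYY
YYYYYB
YYYYYG
YYYYYG
YYYYYW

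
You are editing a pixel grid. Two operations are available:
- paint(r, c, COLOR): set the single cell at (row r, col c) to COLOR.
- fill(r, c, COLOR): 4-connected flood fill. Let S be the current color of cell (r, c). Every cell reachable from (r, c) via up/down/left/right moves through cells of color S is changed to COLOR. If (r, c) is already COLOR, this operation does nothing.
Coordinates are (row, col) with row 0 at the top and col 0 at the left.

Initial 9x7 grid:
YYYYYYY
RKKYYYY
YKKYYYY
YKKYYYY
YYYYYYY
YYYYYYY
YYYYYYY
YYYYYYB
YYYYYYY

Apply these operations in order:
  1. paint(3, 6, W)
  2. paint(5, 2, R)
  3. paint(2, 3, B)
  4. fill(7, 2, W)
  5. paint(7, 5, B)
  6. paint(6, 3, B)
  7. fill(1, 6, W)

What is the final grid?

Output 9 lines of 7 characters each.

After op 1 paint(3,6,W):
YYYYYYY
RKKYYYY
YKKYYYY
YKKYYYW
YYYYYYY
YYYYYYY
YYYYYYY
YYYYYYB
YYYYYYY
After op 2 paint(5,2,R):
YYYYYYY
RKKYYYY
YKKYYYY
YKKYYYW
YYYYYYY
YYRYYYY
YYYYYYY
YYYYYYB
YYYYYYY
After op 3 paint(2,3,B):
YYYYYYY
RKKYYYY
YKKBYYY
YKKYYYW
YYYYYYY
YYRYYYY
YYYYYYY
YYYYYYB
YYYYYYY
After op 4 fill(7,2,W) [52 cells changed]:
WWWWWWW
RKKWWWW
WKKBWWW
WKKWWWW
WWWWWWW
WWRWWWW
WWWWWWW
WWWWWWB
WWWWWWW
After op 5 paint(7,5,B):
WWWWWWW
RKKWWWW
WKKBWWW
WKKWWWW
WWWWWWW
WWRWWWW
WWWWWWW
WWWWWBB
WWWWWWW
After op 6 paint(6,3,B):
WWWWWWW
RKKWWWW
WKKBWWW
WKKWWWW
WWWWWWW
WWRWWWW
WWWBWWW
WWWWWBB
WWWWWWW
After op 7 fill(1,6,W) [0 cells changed]:
WWWWWWW
RKKWWWW
WKKBWWW
WKKWWWW
WWWWWWW
WWRWWWW
WWWBWWW
WWWWWBB
WWWWWWW

Answer: WWWWWWW
RKKWWWW
WKKBWWW
WKKWWWW
WWWWWWW
WWRWWWW
WWWBWWW
WWWWWBB
WWWWWWW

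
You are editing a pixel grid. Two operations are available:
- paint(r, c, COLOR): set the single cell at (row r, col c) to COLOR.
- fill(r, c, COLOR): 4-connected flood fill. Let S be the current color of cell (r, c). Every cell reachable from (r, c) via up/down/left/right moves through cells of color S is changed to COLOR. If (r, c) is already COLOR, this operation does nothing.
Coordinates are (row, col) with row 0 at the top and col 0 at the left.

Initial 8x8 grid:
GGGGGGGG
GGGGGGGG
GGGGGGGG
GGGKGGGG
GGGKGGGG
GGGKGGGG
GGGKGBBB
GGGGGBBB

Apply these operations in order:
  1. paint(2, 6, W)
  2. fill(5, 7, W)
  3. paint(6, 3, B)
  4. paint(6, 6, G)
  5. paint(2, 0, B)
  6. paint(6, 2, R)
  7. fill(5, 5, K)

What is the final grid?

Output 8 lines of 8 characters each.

After op 1 paint(2,6,W):
GGGGGGGG
GGGGGGGG
GGGGGGWG
GGGKGGGG
GGGKGGGG
GGGKGGGG
GGGKGBBB
GGGGGBBB
After op 2 fill(5,7,W) [53 cells changed]:
WWWWWWWW
WWWWWWWW
WWWWWWWW
WWWKWWWW
WWWKWWWW
WWWKWWWW
WWWKWBBB
WWWWWBBB
After op 3 paint(6,3,B):
WWWWWWWW
WWWWWWWW
WWWWWWWW
WWWKWWWW
WWWKWWWW
WWWKWWWW
WWWBWBBB
WWWWWBBB
After op 4 paint(6,6,G):
WWWWWWWW
WWWWWWWW
WWWWWWWW
WWWKWWWW
WWWKWWWW
WWWKWWWW
WWWBWBGB
WWWWWBBB
After op 5 paint(2,0,B):
WWWWWWWW
WWWWWWWW
BWWWWWWW
WWWKWWWW
WWWKWWWW
WWWKWWWW
WWWBWBGB
WWWWWBBB
After op 6 paint(6,2,R):
WWWWWWWW
WWWWWWWW
BWWWWWWW
WWWKWWWW
WWWKWWWW
WWWKWWWW
WWRBWBGB
WWWWWBBB
After op 7 fill(5,5,K) [52 cells changed]:
KKKKKKKK
KKKKKKKK
BKKKKKKK
KKKKKKKK
KKKKKKKK
KKKKKKKK
KKRBKBGB
KKKKKBBB

Answer: KKKKKKKK
KKKKKKKK
BKKKKKKK
KKKKKKKK
KKKKKKKK
KKKKKKKK
KKRBKBGB
KKKKKBBB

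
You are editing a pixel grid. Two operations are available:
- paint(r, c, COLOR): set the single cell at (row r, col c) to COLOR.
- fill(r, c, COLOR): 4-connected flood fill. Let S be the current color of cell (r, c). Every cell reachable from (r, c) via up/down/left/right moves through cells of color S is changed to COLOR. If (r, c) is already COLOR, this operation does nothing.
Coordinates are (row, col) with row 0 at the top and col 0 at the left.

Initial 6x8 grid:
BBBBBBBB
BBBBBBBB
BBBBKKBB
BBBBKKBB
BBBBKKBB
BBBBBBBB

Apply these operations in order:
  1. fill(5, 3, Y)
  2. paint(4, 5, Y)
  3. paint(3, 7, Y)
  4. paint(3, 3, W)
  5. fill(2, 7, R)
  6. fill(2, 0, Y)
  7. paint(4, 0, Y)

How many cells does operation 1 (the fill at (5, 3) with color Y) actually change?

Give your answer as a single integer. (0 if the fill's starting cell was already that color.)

After op 1 fill(5,3,Y) [42 cells changed]:
YYYYYYYY
YYYYYYYY
YYYYKKYY
YYYYKKYY
YYYYKKYY
YYYYYYYY

Answer: 42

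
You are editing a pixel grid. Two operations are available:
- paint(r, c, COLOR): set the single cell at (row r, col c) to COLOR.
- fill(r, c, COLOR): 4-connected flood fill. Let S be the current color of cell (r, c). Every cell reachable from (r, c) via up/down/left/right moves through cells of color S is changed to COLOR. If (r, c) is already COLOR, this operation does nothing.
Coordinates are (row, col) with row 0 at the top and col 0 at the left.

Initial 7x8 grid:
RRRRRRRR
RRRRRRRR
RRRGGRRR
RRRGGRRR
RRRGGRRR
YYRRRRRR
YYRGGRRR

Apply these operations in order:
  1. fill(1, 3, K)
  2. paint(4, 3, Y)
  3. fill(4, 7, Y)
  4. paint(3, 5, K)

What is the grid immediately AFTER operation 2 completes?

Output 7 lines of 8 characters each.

After op 1 fill(1,3,K) [44 cells changed]:
KKKKKKKK
KKKKKKKK
KKKGGKKK
KKKGGKKK
KKKGGKKK
YYKKKKKK
YYKGGKKK
After op 2 paint(4,3,Y):
KKKKKKKK
KKKKKKKK
KKKGGKKK
KKKGGKKK
KKKYGKKK
YYKKKKKK
YYKGGKKK

Answer: KKKKKKKK
KKKKKKKK
KKKGGKKK
KKKGGKKK
KKKYGKKK
YYKKKKKK
YYKGGKKK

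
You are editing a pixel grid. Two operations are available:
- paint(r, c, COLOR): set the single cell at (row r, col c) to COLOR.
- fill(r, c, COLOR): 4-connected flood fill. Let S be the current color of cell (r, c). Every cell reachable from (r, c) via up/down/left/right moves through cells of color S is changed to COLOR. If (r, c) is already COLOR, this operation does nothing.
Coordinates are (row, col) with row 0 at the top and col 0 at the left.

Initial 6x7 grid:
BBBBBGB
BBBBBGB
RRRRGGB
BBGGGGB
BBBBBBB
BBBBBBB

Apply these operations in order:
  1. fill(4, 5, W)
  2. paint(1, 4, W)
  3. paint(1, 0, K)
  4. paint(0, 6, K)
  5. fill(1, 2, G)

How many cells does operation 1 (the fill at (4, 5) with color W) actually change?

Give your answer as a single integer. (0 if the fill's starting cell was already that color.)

After op 1 fill(4,5,W) [20 cells changed]:
BBBBBGW
BBBBBGW
RRRRGGW
WWGGGGW
WWWWWWW
WWWWWWW

Answer: 20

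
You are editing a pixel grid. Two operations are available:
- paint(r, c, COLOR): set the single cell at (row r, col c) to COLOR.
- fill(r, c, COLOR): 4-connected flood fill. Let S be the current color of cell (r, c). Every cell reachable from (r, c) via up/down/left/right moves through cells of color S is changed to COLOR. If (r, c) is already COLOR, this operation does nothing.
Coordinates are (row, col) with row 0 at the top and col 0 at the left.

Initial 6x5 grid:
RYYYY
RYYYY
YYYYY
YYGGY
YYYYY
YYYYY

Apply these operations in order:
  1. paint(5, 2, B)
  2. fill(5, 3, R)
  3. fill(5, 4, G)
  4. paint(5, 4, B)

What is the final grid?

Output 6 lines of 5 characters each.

Answer: GGGGG
GGGGG
GGGGG
GGGGG
GGGGG
GGBGB

Derivation:
After op 1 paint(5,2,B):
RYYYY
RYYYY
YYYYY
YYGGY
YYYYY
YYBYY
After op 2 fill(5,3,R) [25 cells changed]:
RRRRR
RRRRR
RRRRR
RRGGR
RRRRR
RRBRR
After op 3 fill(5,4,G) [27 cells changed]:
GGGGG
GGGGG
GGGGG
GGGGG
GGGGG
GGBGG
After op 4 paint(5,4,B):
GGGGG
GGGGG
GGGGG
GGGGG
GGGGG
GGBGB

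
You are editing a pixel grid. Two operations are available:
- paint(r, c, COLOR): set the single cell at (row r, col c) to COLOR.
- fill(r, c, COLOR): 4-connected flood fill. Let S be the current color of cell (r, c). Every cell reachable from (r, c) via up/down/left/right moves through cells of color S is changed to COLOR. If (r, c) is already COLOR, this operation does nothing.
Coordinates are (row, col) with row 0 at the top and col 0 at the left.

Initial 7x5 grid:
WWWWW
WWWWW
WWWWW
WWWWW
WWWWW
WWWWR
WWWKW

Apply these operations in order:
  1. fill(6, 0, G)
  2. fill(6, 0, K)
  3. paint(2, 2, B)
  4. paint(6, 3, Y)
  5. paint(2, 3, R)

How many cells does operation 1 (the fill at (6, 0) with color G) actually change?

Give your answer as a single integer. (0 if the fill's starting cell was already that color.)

Answer: 32

Derivation:
After op 1 fill(6,0,G) [32 cells changed]:
GGGGG
GGGGG
GGGGG
GGGGG
GGGGG
GGGGR
GGGKW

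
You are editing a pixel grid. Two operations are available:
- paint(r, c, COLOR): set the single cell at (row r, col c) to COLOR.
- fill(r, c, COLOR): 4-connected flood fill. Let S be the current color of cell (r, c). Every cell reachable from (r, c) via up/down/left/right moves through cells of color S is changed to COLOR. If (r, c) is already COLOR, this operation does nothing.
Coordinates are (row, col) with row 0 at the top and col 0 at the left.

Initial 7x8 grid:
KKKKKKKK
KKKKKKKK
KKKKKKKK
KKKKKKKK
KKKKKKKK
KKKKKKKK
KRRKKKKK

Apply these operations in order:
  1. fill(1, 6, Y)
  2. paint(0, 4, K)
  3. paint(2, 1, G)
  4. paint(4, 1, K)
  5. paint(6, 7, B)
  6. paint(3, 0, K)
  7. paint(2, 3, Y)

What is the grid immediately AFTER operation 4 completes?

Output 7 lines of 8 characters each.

After op 1 fill(1,6,Y) [54 cells changed]:
YYYYYYYY
YYYYYYYY
YYYYYYYY
YYYYYYYY
YYYYYYYY
YYYYYYYY
YRRYYYYY
After op 2 paint(0,4,K):
YYYYKYYY
YYYYYYYY
YYYYYYYY
YYYYYYYY
YYYYYYYY
YYYYYYYY
YRRYYYYY
After op 3 paint(2,1,G):
YYYYKYYY
YYYYYYYY
YGYYYYYY
YYYYYYYY
YYYYYYYY
YYYYYYYY
YRRYYYYY
After op 4 paint(4,1,K):
YYYYKYYY
YYYYYYYY
YGYYYYYY
YYYYYYYY
YKYYYYYY
YYYYYYYY
YRRYYYYY

Answer: YYYYKYYY
YYYYYYYY
YGYYYYYY
YYYYYYYY
YKYYYYYY
YYYYYYYY
YRRYYYYY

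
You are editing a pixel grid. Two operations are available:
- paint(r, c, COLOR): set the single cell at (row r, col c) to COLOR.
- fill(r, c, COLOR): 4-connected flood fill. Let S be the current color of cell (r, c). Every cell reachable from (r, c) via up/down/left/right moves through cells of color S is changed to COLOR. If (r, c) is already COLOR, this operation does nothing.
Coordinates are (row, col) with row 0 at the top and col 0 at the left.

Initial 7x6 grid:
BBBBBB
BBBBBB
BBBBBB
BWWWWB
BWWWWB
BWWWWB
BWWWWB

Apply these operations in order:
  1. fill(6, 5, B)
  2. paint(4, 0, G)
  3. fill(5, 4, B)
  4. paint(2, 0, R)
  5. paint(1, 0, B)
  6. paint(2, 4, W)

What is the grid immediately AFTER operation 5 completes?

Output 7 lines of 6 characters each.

Answer: BBBBBB
BBBBBB
RBBBBB
BBBBBB
GBBBBB
BBBBBB
BBBBBB

Derivation:
After op 1 fill(6,5,B) [0 cells changed]:
BBBBBB
BBBBBB
BBBBBB
BWWWWB
BWWWWB
BWWWWB
BWWWWB
After op 2 paint(4,0,G):
BBBBBB
BBBBBB
BBBBBB
BWWWWB
GWWWWB
BWWWWB
BWWWWB
After op 3 fill(5,4,B) [16 cells changed]:
BBBBBB
BBBBBB
BBBBBB
BBBBBB
GBBBBB
BBBBBB
BBBBBB
After op 4 paint(2,0,R):
BBBBBB
BBBBBB
RBBBBB
BBBBBB
GBBBBB
BBBBBB
BBBBBB
After op 5 paint(1,0,B):
BBBBBB
BBBBBB
RBBBBB
BBBBBB
GBBBBB
BBBBBB
BBBBBB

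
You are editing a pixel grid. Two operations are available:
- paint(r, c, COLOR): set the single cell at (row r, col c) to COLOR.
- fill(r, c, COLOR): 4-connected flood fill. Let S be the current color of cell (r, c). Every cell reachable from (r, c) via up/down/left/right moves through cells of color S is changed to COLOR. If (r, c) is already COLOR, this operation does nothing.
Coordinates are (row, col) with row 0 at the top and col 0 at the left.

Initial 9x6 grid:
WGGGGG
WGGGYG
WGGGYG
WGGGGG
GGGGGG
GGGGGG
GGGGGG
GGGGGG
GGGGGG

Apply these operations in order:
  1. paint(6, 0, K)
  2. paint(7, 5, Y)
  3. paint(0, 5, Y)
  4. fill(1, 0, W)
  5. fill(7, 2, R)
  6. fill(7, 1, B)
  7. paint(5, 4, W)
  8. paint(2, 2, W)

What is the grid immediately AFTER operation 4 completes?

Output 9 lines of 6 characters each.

Answer: WGGGGY
WGGGYG
WGGGYG
WGGGGG
GGGGGG
GGGGGG
KGGGGG
GGGGGY
GGGGGG

Derivation:
After op 1 paint(6,0,K):
WGGGGG
WGGGYG
WGGGYG
WGGGGG
GGGGGG
GGGGGG
KGGGGG
GGGGGG
GGGGGG
After op 2 paint(7,5,Y):
WGGGGG
WGGGYG
WGGGYG
WGGGGG
GGGGGG
GGGGGG
KGGGGG
GGGGGY
GGGGGG
After op 3 paint(0,5,Y):
WGGGGY
WGGGYG
WGGGYG
WGGGGG
GGGGGG
GGGGGG
KGGGGG
GGGGGY
GGGGGG
After op 4 fill(1,0,W) [0 cells changed]:
WGGGGY
WGGGYG
WGGGYG
WGGGGG
GGGGGG
GGGGGG
KGGGGG
GGGGGY
GGGGGG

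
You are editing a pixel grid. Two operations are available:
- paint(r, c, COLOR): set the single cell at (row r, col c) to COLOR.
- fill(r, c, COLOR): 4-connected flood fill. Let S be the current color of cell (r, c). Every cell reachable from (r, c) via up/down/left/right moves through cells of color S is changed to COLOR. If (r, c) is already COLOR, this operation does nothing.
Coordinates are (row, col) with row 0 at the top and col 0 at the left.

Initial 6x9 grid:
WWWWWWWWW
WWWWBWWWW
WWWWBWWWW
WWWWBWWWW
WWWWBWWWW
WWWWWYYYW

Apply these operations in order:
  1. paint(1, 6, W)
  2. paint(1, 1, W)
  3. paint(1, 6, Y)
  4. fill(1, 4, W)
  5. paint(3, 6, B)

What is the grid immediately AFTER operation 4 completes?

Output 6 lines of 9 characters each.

After op 1 paint(1,6,W):
WWWWWWWWW
WWWWBWWWW
WWWWBWWWW
WWWWBWWWW
WWWWBWWWW
WWWWWYYYW
After op 2 paint(1,1,W):
WWWWWWWWW
WWWWBWWWW
WWWWBWWWW
WWWWBWWWW
WWWWBWWWW
WWWWWYYYW
After op 3 paint(1,6,Y):
WWWWWWWWW
WWWWBWYWW
WWWWBWWWW
WWWWBWWWW
WWWWBWWWW
WWWWWYYYW
After op 4 fill(1,4,W) [4 cells changed]:
WWWWWWWWW
WWWWWWYWW
WWWWWWWWW
WWWWWWWWW
WWWWWWWWW
WWWWWYYYW

Answer: WWWWWWWWW
WWWWWWYWW
WWWWWWWWW
WWWWWWWWW
WWWWWWWWW
WWWWWYYYW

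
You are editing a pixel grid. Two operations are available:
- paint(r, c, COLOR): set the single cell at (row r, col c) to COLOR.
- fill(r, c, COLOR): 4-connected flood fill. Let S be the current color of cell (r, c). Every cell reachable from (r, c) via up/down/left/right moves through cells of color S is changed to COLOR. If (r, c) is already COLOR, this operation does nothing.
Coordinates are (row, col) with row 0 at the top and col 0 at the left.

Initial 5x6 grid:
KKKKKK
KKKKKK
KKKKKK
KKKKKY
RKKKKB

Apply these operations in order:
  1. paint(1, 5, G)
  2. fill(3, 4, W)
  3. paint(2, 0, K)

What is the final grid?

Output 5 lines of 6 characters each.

Answer: WWWWWW
WWWWWG
KWWWWW
WWWWWY
RWWWWB

Derivation:
After op 1 paint(1,5,G):
KKKKKK
KKKKKG
KKKKKK
KKKKKY
RKKKKB
After op 2 fill(3,4,W) [26 cells changed]:
WWWWWW
WWWWWG
WWWWWW
WWWWWY
RWWWWB
After op 3 paint(2,0,K):
WWWWWW
WWWWWG
KWWWWW
WWWWWY
RWWWWB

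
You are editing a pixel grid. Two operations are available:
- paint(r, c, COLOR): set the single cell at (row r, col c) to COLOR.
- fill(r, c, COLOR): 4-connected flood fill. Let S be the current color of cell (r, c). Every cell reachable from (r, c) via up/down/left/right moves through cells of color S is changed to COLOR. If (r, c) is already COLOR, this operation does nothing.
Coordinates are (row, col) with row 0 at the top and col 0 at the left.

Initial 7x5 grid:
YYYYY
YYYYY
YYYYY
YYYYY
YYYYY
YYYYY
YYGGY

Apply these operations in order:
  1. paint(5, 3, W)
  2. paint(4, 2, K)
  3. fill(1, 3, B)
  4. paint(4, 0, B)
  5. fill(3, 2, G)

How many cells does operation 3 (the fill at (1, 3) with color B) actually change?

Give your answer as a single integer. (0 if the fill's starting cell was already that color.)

Answer: 31

Derivation:
After op 1 paint(5,3,W):
YYYYY
YYYYY
YYYYY
YYYYY
YYYYY
YYYWY
YYGGY
After op 2 paint(4,2,K):
YYYYY
YYYYY
YYYYY
YYYYY
YYKYY
YYYWY
YYGGY
After op 3 fill(1,3,B) [31 cells changed]:
BBBBB
BBBBB
BBBBB
BBBBB
BBKBB
BBBWB
BBGGB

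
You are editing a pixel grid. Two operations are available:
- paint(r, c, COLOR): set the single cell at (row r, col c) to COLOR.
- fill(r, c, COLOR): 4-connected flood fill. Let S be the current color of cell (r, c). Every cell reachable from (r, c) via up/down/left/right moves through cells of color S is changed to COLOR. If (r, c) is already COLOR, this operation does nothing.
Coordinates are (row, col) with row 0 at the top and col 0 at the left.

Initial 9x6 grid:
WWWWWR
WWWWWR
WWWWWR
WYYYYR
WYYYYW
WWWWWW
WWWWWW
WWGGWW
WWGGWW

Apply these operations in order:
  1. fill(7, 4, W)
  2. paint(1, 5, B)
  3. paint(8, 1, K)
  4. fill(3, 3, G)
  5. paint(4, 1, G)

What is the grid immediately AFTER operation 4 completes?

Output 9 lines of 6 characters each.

Answer: WWWWWR
WWWWWB
WWWWWR
WGGGGR
WGGGGW
WWWWWW
WWWWWW
WWGGWW
WKGGWW

Derivation:
After op 1 fill(7,4,W) [0 cells changed]:
WWWWWR
WWWWWR
WWWWWR
WYYYYR
WYYYYW
WWWWWW
WWWWWW
WWGGWW
WWGGWW
After op 2 paint(1,5,B):
WWWWWR
WWWWWB
WWWWWR
WYYYYR
WYYYYW
WWWWWW
WWWWWW
WWGGWW
WWGGWW
After op 3 paint(8,1,K):
WWWWWR
WWWWWB
WWWWWR
WYYYYR
WYYYYW
WWWWWW
WWWWWW
WWGGWW
WKGGWW
After op 4 fill(3,3,G) [8 cells changed]:
WWWWWR
WWWWWB
WWWWWR
WGGGGR
WGGGGW
WWWWWW
WWWWWW
WWGGWW
WKGGWW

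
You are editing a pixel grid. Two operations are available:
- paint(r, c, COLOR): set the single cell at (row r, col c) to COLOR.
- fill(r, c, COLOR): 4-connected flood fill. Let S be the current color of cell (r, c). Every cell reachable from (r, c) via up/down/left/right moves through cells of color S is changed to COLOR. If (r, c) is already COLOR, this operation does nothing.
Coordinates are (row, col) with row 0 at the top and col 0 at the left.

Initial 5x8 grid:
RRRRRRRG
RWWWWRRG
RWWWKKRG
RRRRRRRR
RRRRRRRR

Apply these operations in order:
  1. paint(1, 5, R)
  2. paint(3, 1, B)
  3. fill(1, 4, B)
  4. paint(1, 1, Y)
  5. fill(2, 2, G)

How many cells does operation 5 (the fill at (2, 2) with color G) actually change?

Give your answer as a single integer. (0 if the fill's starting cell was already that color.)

Answer: 7

Derivation:
After op 1 paint(1,5,R):
RRRRRRRG
RWWWWRRG
RWWWKKRG
RRRRRRRR
RRRRRRRR
After op 2 paint(3,1,B):
RRRRRRRG
RWWWWRRG
RWWWKKRG
RBRRRRRR
RRRRRRRR
After op 3 fill(1,4,B) [7 cells changed]:
RRRRRRRG
RBBBBRRG
RBBBKKRG
RBRRRRRR
RRRRRRRR
After op 4 paint(1,1,Y):
RRRRRRRG
RYBBBRRG
RBBBKKRG
RBRRRRRR
RRRRRRRR
After op 5 fill(2,2,G) [7 cells changed]:
RRRRRRRG
RYGGGRRG
RGGGKKRG
RGRRRRRR
RRRRRRRR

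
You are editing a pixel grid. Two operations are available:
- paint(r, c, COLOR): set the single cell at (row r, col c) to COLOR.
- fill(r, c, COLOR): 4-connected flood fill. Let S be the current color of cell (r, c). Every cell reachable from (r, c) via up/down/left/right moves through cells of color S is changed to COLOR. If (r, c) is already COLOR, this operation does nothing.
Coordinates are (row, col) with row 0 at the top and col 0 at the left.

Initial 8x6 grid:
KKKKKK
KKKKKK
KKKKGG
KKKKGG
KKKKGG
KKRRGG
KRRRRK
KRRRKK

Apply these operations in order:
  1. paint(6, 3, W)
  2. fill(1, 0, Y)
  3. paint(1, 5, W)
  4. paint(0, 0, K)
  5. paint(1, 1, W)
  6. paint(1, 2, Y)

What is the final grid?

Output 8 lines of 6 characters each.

After op 1 paint(6,3,W):
KKKKKK
KKKKKK
KKKKGG
KKKKGG
KKKKGG
KKRRGG
KRRWRK
KRRRKK
After op 2 fill(1,0,Y) [28 cells changed]:
YYYYYY
YYYYYY
YYYYGG
YYYYGG
YYYYGG
YYRRGG
YRRWRK
YRRRKK
After op 3 paint(1,5,W):
YYYYYY
YYYYYW
YYYYGG
YYYYGG
YYYYGG
YYRRGG
YRRWRK
YRRRKK
After op 4 paint(0,0,K):
KYYYYY
YYYYYW
YYYYGG
YYYYGG
YYYYGG
YYRRGG
YRRWRK
YRRRKK
After op 5 paint(1,1,W):
KYYYYY
YWYYYW
YYYYGG
YYYYGG
YYYYGG
YYRRGG
YRRWRK
YRRRKK
After op 6 paint(1,2,Y):
KYYYYY
YWYYYW
YYYYGG
YYYYGG
YYYYGG
YYRRGG
YRRWRK
YRRRKK

Answer: KYYYYY
YWYYYW
YYYYGG
YYYYGG
YYYYGG
YYRRGG
YRRWRK
YRRRKK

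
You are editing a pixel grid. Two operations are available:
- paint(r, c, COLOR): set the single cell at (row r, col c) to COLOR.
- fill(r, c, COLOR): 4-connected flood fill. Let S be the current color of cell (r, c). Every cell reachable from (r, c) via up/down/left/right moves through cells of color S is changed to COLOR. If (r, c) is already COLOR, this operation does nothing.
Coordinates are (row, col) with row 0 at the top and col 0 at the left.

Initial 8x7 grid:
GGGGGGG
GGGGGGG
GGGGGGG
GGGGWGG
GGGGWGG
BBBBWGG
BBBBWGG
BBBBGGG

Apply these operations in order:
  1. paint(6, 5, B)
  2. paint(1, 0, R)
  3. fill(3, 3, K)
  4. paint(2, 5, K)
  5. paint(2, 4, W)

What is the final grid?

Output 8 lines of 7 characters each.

After op 1 paint(6,5,B):
GGGGGGG
GGGGGGG
GGGGGGG
GGGGWGG
GGGGWGG
BBBBWGG
BBBBWBG
BBBBGGG
After op 2 paint(1,0,R):
GGGGGGG
RGGGGGG
GGGGGGG
GGGGWGG
GGGGWGG
BBBBWGG
BBBBWBG
BBBBGGG
After op 3 fill(3,3,K) [38 cells changed]:
KKKKKKK
RKKKKKK
KKKKKKK
KKKKWKK
KKKKWKK
BBBBWKK
BBBBWBK
BBBBKKK
After op 4 paint(2,5,K):
KKKKKKK
RKKKKKK
KKKKKKK
KKKKWKK
KKKKWKK
BBBBWKK
BBBBWBK
BBBBKKK
After op 5 paint(2,4,W):
KKKKKKK
RKKKKKK
KKKKWKK
KKKKWKK
KKKKWKK
BBBBWKK
BBBBWBK
BBBBKKK

Answer: KKKKKKK
RKKKKKK
KKKKWKK
KKKKWKK
KKKKWKK
BBBBWKK
BBBBWBK
BBBBKKK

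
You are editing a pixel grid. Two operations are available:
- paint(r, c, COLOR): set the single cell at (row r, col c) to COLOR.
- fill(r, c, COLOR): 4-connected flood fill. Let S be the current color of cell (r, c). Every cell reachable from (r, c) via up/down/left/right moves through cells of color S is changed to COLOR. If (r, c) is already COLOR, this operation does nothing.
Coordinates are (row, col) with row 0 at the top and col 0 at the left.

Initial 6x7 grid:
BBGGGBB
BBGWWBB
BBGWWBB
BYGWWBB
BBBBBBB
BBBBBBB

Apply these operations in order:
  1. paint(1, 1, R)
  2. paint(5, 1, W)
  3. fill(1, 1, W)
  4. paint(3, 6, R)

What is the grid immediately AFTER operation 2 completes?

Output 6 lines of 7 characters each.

After op 1 paint(1,1,R):
BBGGGBB
BRGWWBB
BBGWWBB
BYGWWBB
BBBBBBB
BBBBBBB
After op 2 paint(5,1,W):
BBGGGBB
BRGWWBB
BBGWWBB
BYGWWBB
BBBBBBB
BWBBBBB

Answer: BBGGGBB
BRGWWBB
BBGWWBB
BYGWWBB
BBBBBBB
BWBBBBB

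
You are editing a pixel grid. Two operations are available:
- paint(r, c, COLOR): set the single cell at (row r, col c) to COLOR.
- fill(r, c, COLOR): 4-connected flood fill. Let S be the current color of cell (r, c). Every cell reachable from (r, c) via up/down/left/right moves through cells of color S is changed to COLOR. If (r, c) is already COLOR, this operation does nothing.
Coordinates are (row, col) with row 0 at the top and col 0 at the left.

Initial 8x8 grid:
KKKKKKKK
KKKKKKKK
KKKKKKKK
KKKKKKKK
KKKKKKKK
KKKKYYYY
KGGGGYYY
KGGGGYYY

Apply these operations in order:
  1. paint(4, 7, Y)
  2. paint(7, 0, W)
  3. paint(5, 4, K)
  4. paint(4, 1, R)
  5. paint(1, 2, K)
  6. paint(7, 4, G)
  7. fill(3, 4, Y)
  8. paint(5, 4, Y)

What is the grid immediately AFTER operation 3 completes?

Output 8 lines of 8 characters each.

After op 1 paint(4,7,Y):
KKKKKKKK
KKKKKKKK
KKKKKKKK
KKKKKKKK
KKKKKKKY
KKKKYYYY
KGGGGYYY
KGGGGYYY
After op 2 paint(7,0,W):
KKKKKKKK
KKKKKKKK
KKKKKKKK
KKKKKKKK
KKKKKKKY
KKKKYYYY
KGGGGYYY
WGGGGYYY
After op 3 paint(5,4,K):
KKKKKKKK
KKKKKKKK
KKKKKKKK
KKKKKKKK
KKKKKKKY
KKKKKYYY
KGGGGYYY
WGGGGYYY

Answer: KKKKKKKK
KKKKKKKK
KKKKKKKK
KKKKKKKK
KKKKKKKY
KKKKKYYY
KGGGGYYY
WGGGGYYY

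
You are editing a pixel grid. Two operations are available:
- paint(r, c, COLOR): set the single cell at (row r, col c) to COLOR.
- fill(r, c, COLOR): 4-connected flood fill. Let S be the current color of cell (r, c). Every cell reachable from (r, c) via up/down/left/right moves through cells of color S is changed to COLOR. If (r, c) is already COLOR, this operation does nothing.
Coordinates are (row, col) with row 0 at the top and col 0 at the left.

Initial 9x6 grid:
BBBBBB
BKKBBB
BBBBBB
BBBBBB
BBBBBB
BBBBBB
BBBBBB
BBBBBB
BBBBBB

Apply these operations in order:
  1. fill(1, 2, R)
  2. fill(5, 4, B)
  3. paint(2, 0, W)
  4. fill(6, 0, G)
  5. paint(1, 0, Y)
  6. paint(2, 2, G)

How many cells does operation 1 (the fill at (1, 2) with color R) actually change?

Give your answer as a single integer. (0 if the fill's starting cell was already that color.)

Answer: 2

Derivation:
After op 1 fill(1,2,R) [2 cells changed]:
BBBBBB
BRRBBB
BBBBBB
BBBBBB
BBBBBB
BBBBBB
BBBBBB
BBBBBB
BBBBBB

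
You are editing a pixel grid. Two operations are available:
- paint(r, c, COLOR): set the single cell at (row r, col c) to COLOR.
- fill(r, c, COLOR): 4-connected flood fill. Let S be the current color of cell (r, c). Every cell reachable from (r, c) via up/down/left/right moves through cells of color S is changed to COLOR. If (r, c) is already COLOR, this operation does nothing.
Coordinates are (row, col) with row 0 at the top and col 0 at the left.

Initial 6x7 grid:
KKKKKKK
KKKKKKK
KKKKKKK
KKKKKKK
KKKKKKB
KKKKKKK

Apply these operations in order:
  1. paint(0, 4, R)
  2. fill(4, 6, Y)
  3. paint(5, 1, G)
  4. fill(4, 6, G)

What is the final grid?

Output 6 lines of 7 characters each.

After op 1 paint(0,4,R):
KKKKRKK
KKKKKKK
KKKKKKK
KKKKKKK
KKKKKKB
KKKKKKK
After op 2 fill(4,6,Y) [1 cells changed]:
KKKKRKK
KKKKKKK
KKKKKKK
KKKKKKK
KKKKKKY
KKKKKKK
After op 3 paint(5,1,G):
KKKKRKK
KKKKKKK
KKKKKKK
KKKKKKK
KKKKKKY
KGKKKKK
After op 4 fill(4,6,G) [1 cells changed]:
KKKKRKK
KKKKKKK
KKKKKKK
KKKKKKK
KKKKKKG
KGKKKKK

Answer: KKKKRKK
KKKKKKK
KKKKKKK
KKKKKKK
KKKKKKG
KGKKKKK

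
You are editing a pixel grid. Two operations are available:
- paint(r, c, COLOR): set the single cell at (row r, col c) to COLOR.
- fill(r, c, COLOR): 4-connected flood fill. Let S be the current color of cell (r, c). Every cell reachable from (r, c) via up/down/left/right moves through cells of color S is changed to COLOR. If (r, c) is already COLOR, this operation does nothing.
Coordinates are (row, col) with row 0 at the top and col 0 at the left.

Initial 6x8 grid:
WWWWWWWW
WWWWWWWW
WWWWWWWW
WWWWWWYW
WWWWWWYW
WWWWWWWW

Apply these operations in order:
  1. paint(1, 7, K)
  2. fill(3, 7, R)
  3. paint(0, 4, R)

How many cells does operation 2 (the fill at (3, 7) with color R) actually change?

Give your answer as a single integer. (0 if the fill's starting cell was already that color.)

After op 1 paint(1,7,K):
WWWWWWWW
WWWWWWWK
WWWWWWWW
WWWWWWYW
WWWWWWYW
WWWWWWWW
After op 2 fill(3,7,R) [45 cells changed]:
RRRRRRRR
RRRRRRRK
RRRRRRRR
RRRRRRYR
RRRRRRYR
RRRRRRRR

Answer: 45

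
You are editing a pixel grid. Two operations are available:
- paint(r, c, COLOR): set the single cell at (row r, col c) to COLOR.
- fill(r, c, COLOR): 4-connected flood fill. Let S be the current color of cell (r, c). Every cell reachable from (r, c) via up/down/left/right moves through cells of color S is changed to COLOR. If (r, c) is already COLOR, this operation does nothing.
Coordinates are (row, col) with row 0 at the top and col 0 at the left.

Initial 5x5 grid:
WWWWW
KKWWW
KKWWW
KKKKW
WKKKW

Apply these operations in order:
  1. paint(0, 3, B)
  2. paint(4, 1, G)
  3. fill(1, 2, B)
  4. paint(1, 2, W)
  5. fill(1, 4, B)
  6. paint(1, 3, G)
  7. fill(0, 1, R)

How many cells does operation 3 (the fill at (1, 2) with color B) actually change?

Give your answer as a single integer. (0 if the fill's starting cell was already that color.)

After op 1 paint(0,3,B):
WWWBW
KKWWW
KKWWW
KKKKW
WKKKW
After op 2 paint(4,1,G):
WWWBW
KKWWW
KKWWW
KKKKW
WGKKW
After op 3 fill(1,2,B) [12 cells changed]:
BBBBB
KKBBB
KKBBB
KKKKB
WGKKB

Answer: 12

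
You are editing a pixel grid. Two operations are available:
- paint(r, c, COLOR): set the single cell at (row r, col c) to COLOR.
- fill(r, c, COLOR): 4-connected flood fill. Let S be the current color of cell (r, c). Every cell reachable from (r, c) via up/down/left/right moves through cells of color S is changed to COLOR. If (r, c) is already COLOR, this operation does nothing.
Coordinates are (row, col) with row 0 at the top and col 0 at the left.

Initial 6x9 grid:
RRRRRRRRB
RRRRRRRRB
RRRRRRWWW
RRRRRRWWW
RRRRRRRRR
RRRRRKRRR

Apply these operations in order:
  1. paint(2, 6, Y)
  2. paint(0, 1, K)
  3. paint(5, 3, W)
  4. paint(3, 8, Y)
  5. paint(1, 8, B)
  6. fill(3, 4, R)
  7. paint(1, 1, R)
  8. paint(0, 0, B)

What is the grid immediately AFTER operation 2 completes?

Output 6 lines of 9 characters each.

Answer: RKRRRRRRB
RRRRRRRRB
RRRRRRYWW
RRRRRRWWW
RRRRRRRRR
RRRRRKRRR

Derivation:
After op 1 paint(2,6,Y):
RRRRRRRRB
RRRRRRRRB
RRRRRRYWW
RRRRRRWWW
RRRRRRRRR
RRRRRKRRR
After op 2 paint(0,1,K):
RKRRRRRRB
RRRRRRRRB
RRRRRRYWW
RRRRRRWWW
RRRRRRRRR
RRRRRKRRR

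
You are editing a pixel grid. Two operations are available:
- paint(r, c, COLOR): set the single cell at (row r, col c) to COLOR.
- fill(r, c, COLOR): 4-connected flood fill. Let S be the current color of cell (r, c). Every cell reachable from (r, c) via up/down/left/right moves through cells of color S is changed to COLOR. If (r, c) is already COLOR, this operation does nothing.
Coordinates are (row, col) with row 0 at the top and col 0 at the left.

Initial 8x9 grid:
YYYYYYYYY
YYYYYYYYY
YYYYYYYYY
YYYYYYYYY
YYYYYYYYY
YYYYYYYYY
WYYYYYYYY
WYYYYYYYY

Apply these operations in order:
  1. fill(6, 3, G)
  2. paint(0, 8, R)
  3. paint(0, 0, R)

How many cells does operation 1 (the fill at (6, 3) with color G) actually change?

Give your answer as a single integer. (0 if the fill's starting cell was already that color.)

Answer: 70

Derivation:
After op 1 fill(6,3,G) [70 cells changed]:
GGGGGGGGG
GGGGGGGGG
GGGGGGGGG
GGGGGGGGG
GGGGGGGGG
GGGGGGGGG
WGGGGGGGG
WGGGGGGGG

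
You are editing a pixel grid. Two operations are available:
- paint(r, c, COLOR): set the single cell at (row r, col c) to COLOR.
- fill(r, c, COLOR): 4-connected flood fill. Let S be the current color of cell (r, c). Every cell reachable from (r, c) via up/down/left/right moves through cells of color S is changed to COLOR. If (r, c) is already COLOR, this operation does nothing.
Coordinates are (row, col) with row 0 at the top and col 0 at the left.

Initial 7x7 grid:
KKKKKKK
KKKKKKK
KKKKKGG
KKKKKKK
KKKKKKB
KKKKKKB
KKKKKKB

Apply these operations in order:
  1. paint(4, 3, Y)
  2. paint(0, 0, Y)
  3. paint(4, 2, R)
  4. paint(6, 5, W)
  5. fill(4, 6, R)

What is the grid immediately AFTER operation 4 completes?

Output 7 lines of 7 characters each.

After op 1 paint(4,3,Y):
KKKKKKK
KKKKKKK
KKKKKGG
KKKKKKK
KKKYKKB
KKKKKKB
KKKKKKB
After op 2 paint(0,0,Y):
YKKKKKK
KKKKKKK
KKKKKGG
KKKKKKK
KKKYKKB
KKKKKKB
KKKKKKB
After op 3 paint(4,2,R):
YKKKKKK
KKKKKKK
KKKKKGG
KKKKKKK
KKRYKKB
KKKKKKB
KKKKKKB
After op 4 paint(6,5,W):
YKKKKKK
KKKKKKK
KKKKKGG
KKKKKKK
KKRYKKB
KKKKKKB
KKKKKWB

Answer: YKKKKKK
KKKKKKK
KKKKKGG
KKKKKKK
KKRYKKB
KKKKKKB
KKKKKWB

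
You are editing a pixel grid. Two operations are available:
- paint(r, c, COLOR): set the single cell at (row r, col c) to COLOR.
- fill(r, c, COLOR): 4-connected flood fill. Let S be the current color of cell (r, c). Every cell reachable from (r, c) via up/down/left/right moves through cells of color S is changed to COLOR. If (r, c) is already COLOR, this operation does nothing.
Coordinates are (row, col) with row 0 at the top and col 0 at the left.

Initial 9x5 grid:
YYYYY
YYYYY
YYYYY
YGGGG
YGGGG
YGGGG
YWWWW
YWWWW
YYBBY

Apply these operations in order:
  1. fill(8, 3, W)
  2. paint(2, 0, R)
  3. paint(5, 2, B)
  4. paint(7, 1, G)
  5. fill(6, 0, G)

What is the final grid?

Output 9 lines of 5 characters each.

After op 1 fill(8,3,W) [2 cells changed]:
YYYYY
YYYYY
YYYYY
YGGGG
YGGGG
YGGGG
YWWWW
YWWWW
YYWWY
After op 2 paint(2,0,R):
YYYYY
YYYYY
RYYYY
YGGGG
YGGGG
YGGGG
YWWWW
YWWWW
YYWWY
After op 3 paint(5,2,B):
YYYYY
YYYYY
RYYYY
YGGGG
YGGGG
YGBGG
YWWWW
YWWWW
YYWWY
After op 4 paint(7,1,G):
YYYYY
YYYYY
RYYYY
YGGGG
YGGGG
YGBGG
YWWWW
YGWWW
YYWWY
After op 5 fill(6,0,G) [7 cells changed]:
YYYYY
YYYYY
RYYYY
GGGGG
GGGGG
GGBGG
GWWWW
GGWWW
GGWWY

Answer: YYYYY
YYYYY
RYYYY
GGGGG
GGGGG
GGBGG
GWWWW
GGWWW
GGWWY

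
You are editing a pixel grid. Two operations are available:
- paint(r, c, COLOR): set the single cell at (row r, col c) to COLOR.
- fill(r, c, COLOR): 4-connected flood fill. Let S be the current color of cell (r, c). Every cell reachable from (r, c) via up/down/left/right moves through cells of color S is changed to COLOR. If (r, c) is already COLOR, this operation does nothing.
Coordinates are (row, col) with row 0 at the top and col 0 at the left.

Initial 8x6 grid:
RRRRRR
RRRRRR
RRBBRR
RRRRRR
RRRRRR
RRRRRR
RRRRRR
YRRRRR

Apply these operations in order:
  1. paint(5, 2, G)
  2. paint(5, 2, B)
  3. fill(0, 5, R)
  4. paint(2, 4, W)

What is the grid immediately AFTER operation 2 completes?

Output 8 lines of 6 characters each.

After op 1 paint(5,2,G):
RRRRRR
RRRRRR
RRBBRR
RRRRRR
RRRRRR
RRGRRR
RRRRRR
YRRRRR
After op 2 paint(5,2,B):
RRRRRR
RRRRRR
RRBBRR
RRRRRR
RRRRRR
RRBRRR
RRRRRR
YRRRRR

Answer: RRRRRR
RRRRRR
RRBBRR
RRRRRR
RRRRRR
RRBRRR
RRRRRR
YRRRRR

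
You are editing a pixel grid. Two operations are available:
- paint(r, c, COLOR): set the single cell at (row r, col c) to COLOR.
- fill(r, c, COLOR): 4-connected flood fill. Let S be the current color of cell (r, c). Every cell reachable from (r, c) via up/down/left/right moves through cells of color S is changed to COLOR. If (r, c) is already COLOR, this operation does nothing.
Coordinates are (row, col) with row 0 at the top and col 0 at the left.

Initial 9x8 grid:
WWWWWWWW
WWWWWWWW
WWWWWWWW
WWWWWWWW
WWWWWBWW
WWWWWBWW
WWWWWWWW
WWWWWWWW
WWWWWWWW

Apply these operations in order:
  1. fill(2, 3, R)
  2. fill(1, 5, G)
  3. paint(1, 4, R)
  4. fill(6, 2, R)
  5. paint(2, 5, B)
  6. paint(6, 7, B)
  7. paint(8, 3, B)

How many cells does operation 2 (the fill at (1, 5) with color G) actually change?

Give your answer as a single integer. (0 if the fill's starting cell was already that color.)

After op 1 fill(2,3,R) [70 cells changed]:
RRRRRRRR
RRRRRRRR
RRRRRRRR
RRRRRRRR
RRRRRBRR
RRRRRBRR
RRRRRRRR
RRRRRRRR
RRRRRRRR
After op 2 fill(1,5,G) [70 cells changed]:
GGGGGGGG
GGGGGGGG
GGGGGGGG
GGGGGGGG
GGGGGBGG
GGGGGBGG
GGGGGGGG
GGGGGGGG
GGGGGGGG

Answer: 70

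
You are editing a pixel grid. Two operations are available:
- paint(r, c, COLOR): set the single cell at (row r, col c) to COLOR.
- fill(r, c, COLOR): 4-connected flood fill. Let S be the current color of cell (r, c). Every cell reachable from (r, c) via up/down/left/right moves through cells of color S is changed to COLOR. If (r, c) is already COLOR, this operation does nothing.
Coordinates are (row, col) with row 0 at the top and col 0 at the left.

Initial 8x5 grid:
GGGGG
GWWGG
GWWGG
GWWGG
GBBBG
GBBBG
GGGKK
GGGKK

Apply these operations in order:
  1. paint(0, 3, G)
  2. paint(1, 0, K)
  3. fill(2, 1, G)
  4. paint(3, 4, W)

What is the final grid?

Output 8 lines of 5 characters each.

Answer: GGGGG
KGGGG
GGGGG
GGGGW
GBBBG
GBBBG
GGGKK
GGGKK

Derivation:
After op 1 paint(0,3,G):
GGGGG
GWWGG
GWWGG
GWWGG
GBBBG
GBBBG
GGGKK
GGGKK
After op 2 paint(1,0,K):
GGGGG
KWWGG
GWWGG
GWWGG
GBBBG
GBBBG
GGGKK
GGGKK
After op 3 fill(2,1,G) [6 cells changed]:
GGGGG
KGGGG
GGGGG
GGGGG
GBBBG
GBBBG
GGGKK
GGGKK
After op 4 paint(3,4,W):
GGGGG
KGGGG
GGGGG
GGGGW
GBBBG
GBBBG
GGGKK
GGGKK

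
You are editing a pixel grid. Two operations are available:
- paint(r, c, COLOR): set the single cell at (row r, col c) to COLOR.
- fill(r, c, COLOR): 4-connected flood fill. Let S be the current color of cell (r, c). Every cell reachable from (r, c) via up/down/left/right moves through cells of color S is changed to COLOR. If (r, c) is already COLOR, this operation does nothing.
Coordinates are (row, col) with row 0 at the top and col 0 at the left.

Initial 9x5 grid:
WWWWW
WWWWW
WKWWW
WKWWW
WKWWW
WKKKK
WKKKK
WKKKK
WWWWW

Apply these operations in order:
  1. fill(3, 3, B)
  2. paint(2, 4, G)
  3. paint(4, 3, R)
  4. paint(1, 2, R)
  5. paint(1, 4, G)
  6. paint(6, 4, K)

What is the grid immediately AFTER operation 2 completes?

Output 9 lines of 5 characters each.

Answer: BBBBB
BBBBB
BKBBG
BKBBB
BKBBB
BKKKK
BKKKK
BKKKK
BBBBB

Derivation:
After op 1 fill(3,3,B) [30 cells changed]:
BBBBB
BBBBB
BKBBB
BKBBB
BKBBB
BKKKK
BKKKK
BKKKK
BBBBB
After op 2 paint(2,4,G):
BBBBB
BBBBB
BKBBG
BKBBB
BKBBB
BKKKK
BKKKK
BKKKK
BBBBB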